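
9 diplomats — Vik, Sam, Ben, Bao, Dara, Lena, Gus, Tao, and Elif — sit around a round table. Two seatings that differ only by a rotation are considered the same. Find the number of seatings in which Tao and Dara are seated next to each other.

10080

Glue Tao and Dara into a block (2 internal orders). Seating 8 units around a circle gives (7)! arrangements.
So 2 × (7)! = 2 × 5040 = 10080.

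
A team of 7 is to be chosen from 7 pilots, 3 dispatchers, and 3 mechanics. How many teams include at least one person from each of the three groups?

1477

With no constraint there are C(13,7) = 1716 possible selections.
Subtract selections that omit an entire group: no pilots → C(6,7) = 0; no dispatchers → C(10,7) = 120; no mechanics → C(10,7) = 120.
Add back selections omitting two groups (i.e. drawn from a single group): C(7,7) + C(3,7) + C(3,7) = 1.
By inclusion–exclusion: 1716 − 240 + 1 = 1477.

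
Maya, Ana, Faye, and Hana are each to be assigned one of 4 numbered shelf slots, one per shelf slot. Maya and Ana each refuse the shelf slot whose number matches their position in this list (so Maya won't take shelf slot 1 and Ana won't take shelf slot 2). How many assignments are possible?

Let Aᵢ (for i ∈ {1, 2}) be the placements that put person i in their forbidden shelf slot. Any j of these fix j positions, leaving (4−j)! ways to fill the rest, and there are C(2,j) ways to pick which j.
By inclusion–exclusion, the number of valid placements is Σ_{j=0}^{2} (−1)^j C(2,j)·(4−j)!.
Computing: 24 − 12 + 2 = 14.

14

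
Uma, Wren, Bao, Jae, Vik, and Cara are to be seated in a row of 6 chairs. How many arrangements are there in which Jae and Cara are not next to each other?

There are 6! = 720 arrangements in all. If Jae and Cara are adjacent, merging them into one block gives 2·(5)! = 240 arrangements.
So 720 − 240 = 480 arrangements keep them apart.

480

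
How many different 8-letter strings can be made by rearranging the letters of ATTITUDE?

6720

ATTITUDE has 8 letters with T appearing 3 times.
The number of distinct arrangements is 8!/(3!) = 40320/6 = 6720.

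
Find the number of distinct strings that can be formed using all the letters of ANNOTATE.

Letter multiplicities in ANNOTATE: A×2, E×1, N×2, O×1, T×2.
The number of distinct arrangements is 8!/(2!·2!·2!) = 40320/8 = 5040.

5040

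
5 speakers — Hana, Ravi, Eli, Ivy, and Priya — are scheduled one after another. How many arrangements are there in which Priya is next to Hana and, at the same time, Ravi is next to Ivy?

24

Treat {Priya,Hana} as one block (2 orders) and {Ravi,Ivy} as another (2 orders).
That leaves 3 units to arrange: 2 × 2 × 3! = 4 × 6 = 24.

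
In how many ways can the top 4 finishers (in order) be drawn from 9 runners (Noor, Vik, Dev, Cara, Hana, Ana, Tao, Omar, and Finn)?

3024

There are 9 choices for 1st place, 8 for 2nd, and so on down to 6 for position 4.
That gives 9 × 8 × 7 × 6 = 3024.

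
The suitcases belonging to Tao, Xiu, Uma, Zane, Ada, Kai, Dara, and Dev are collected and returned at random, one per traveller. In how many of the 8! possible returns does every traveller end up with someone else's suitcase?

14833

Count assignments avoiding every fixed point. For any j of the 8 travellers fixed to their own suitcase, the other 8−j can be arranged in (8−j)! ways.
By inclusion–exclusion this is Σ_{j=0}^{8} (−1)^j C(8,j)·(8−j)!.
Computing: 40320 − 40320 + 20160 − 6720 + 1680 − 336 + 56 − 8 + 1 = 14833.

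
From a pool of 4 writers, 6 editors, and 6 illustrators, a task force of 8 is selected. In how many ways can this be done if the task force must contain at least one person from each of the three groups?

12285

With no constraint there are C(16,8) = 12870 possible selections.
Subtract selections that omit an entire group: no writers → C(12,8) = 495; no editors → C(10,8) = 45; no illustrators → C(10,8) = 45.
Add back selections omitting two groups (i.e. drawn from a single group): C(4,8) + C(6,8) + C(6,8) = 0.
By inclusion–exclusion: 12870 − 585 + 0 = 12285.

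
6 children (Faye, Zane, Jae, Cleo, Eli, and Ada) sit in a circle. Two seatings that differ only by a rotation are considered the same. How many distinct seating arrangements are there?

120

Fix one person's seat to break rotational symmetry; the remaining 5 people can be arranged in (5)! = 120 ways.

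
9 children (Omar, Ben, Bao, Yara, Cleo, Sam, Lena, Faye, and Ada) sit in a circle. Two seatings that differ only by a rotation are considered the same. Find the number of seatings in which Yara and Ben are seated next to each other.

10080

Treat {Yara, Ben} as one unit (2 internal orders) and seat the resulting 8 units around the table: (7)! circular arrangements.
So 2 × (7)! = 2 × 5040 = 10080.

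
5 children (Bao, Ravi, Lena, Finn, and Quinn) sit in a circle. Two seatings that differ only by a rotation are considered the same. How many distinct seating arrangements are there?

Around a circle, 5 distinct people have 5!/5 = (4)! = 24 rotationally distinct seatings.

24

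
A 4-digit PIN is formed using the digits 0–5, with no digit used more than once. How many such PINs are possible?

360

With no repetition, fill the 4 digits in order: 6 choices, then 5, down to 3.
6 × 5 × 4 × 3 = 360.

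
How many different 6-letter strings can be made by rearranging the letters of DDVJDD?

30

DDVJDD has 6 letters with D appearing 4 times.
The number of distinct arrangements is 6!/(4!) = 720/24 = 30.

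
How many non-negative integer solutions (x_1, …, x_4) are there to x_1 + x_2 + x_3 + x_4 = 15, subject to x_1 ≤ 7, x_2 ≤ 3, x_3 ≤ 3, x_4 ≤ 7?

48

Without the upper bounds there are C(18,3) = 816 ways to split 15 among 4 variables.
Subtract solutions that violate a single cap (substitute x_i' = x_i − (cap_i+1)): x_1 ≥ 8 gives C(10,3) = 120; x_2 ≥ 4 gives C(14,3) = 364; x_3 ≥ 4 gives C(14,3) = 364; x_4 ≥ 8 gives C(10,3) = 120. Together 968.
Add back pairs where two caps are both exceeded: 20 + 20 + 0 + 120 + 20 + 20 = 200.
By inclusion–exclusion the count is 816 − 968 + 200 = 48.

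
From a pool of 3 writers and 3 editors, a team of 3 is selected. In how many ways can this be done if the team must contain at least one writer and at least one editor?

18

Unrestricted: C(6,3) = 20 ways to pick any 3 of the 6.
Subtract selections that omit an entire group: no writers → C(3,3) = 1; no editors → C(3,3) = 1.
Both groups omitted at once is impossible, so 20 − 2 = 18.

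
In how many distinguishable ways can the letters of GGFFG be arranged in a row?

10

The 5 letters of GGFFG have repeats: F appearing twice and G appearing 3 times.
So there are 5! / (3!·2!) = 10 distinguishable arrangements.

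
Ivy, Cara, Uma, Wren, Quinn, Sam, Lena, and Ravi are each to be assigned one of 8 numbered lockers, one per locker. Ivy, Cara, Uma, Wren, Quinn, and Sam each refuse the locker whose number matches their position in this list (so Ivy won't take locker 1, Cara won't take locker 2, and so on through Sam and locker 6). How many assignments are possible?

18806

Let Aᵢ (for 1 ≤ i ≤ 6) be the placements that put person i in their forbidden locker. Any j of these fix j positions, leaving (8−j)! ways to fill the rest, and there are C(6,j) ways to pick which j.
By inclusion–exclusion, the number of valid placements is Σ_{j=0}^{6} (−1)^j C(6,j)·(8−j)!.
Computing: 40320 − 30240 + 10800 − 2400 + 360 − 36 + 2 = 18806.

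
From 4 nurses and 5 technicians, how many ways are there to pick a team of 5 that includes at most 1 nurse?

21

Split by how many nurses are chosen (0 through 1).
Sum: C(4,0)·C(5,5) + C(4,1)·C(5,4) = 1 + 20 = 21.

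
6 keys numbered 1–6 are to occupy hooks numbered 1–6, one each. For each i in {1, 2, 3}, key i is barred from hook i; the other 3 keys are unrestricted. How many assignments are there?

Let Aᵢ (for i ∈ {1, 2, 3}) be the placements that put key i in its forbidden hook. Any j of these fix j positions, leaving (6−j)! ways to fill the rest, and there are C(3,j) ways to pick which j.
By inclusion–exclusion, the number of valid placements is Σ_{j=0}^{3} (−1)^j C(3,j)·(6−j)!.
Computing: 720 − 360 + 72 − 6 = 426.

426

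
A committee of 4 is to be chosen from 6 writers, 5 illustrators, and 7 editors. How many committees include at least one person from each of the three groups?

1575

Total 4-person selections from all 18: C(18,4) = 3060.
Selections missing a whole group: no writers → C(12,4) = 495; no illustrators → C(13,4) = 715; no editors → C(11,4) = 330.
Add back selections omitting two groups (i.e. drawn from a single group): C(6,4) + C(5,4) + C(7,4) = 55.
By inclusion–exclusion: 3060 − 1540 + 55 = 1575.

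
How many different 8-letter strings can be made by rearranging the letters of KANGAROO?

10080

KANGAROO has 8 letters with A appearing twice and O appearing twice.
Dividing 8! = 40320 by 2!·2! = 4 for the repeated letters gives 10080.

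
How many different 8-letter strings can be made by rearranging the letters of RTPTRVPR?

1680

RTPTRVPR has 8 letters with P appearing twice, R appearing 3 times, and T appearing twice.
The number of distinct arrangements is 8!/(3!·2!·2!) = 40320/24 = 1680.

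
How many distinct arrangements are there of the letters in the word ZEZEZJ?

ZEZEZJ has 6 letters with E appearing twice and Z appearing 3 times.
The number of distinct arrangements is 6!/(3!·2!) = 720/12 = 60.

60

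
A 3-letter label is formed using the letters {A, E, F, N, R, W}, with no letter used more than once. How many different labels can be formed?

120

Choose and order 3 of the 6 symbols: the first letter has 6 options, the next 5, then 4.
That product is 6 × 5 × 4 = 120.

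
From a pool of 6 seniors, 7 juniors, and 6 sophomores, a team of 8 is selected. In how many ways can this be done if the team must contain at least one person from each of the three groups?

With no constraint there are C(19,8) = 75582 possible selections.
Selections missing a whole group: no seniors → C(13,8) = 1287; no juniors → C(12,8) = 495; no sophomores → C(13,8) = 1287.
Add back selections omitting two groups (i.e. drawn from a single group): C(6,8) + C(7,8) + C(6,8) = 0.
By inclusion–exclusion: 75582 − 3069 + 0 = 72513.

72513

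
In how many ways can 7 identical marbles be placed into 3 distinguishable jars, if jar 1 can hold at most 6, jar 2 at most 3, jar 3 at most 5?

22

By stars and bars, unrestricted non-negative solutions to x_1+…+x_3 = 7 number C(7+2,2) = 36.
Subtract solutions that violate a single cap (substitute x_i' = x_i − (cap_i+1)): x_1 ≥ 7 gives C(2,2) = 1; x_2 ≥ 4 gives C(5,2) = 10; x_3 ≥ 6 gives C(3,2) = 3. Together 14.
No two caps can be exceeded simultaneously, so the pair terms are all 0.
By inclusion–exclusion the count is 36 − 14 + 0 = 22.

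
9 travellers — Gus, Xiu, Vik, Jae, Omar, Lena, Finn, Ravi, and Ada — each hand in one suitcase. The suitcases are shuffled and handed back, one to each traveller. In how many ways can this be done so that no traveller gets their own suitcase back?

133496

Count assignments avoiding every fixed point. For any j of the 9 travellers fixed to their own suitcase, the other 9−j can be arranged in (9−j)! ways.
By inclusion–exclusion this is Σ_{j=0}^{9} (−1)^j C(9,j)·(9−j)!.
Computing: 362880 − 362880 + 181440 − 60480 + 15120 − 3024 + 504 − 72 + 9 − 1 = 133496.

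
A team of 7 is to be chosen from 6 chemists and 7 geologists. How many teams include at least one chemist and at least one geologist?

Total 7-person selections from all 13: C(13,7) = 1716.
Selections missing a whole group: no chemists → C(7,7) = 1; no geologists → C(6,7) = 0.
Both groups omitted at once is impossible, so 1716 − 1 = 1715.

1715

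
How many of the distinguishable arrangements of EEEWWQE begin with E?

60

Fix E in the first position and arrange the remaining 6 letters.
Those 6 letters have E appearing 3 times and W appearing twice, giving (6)!/(3!·2!) = 60.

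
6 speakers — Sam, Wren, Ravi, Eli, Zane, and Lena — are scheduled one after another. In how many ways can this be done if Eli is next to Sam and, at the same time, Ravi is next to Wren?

96

Treat {Eli,Sam} as one block (2 orders) and {Ravi,Wren} as another (2 orders).
That leaves 4 units to arrange: 2 × 2 × 4! = 4 × 24 = 96.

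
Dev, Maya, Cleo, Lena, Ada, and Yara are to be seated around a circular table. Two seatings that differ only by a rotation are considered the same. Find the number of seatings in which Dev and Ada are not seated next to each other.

72

All circular seatings of 6 people number (5)! = 120.
Seatings with Dev beside Ada: treat them as a block with 2 internal orders, giving 2 × (4)! = 48.
Subtracting, 120 − 48 = 72.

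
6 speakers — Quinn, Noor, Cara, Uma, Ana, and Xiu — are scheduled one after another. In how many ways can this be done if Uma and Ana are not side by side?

480

Of the 6! = 720 arrangements, those with Uma and Ana adjacent number 2 × 5! = 240 (treat the pair as a block with 2 internal orders).
So 720 − 240 = 480 arrangements keep them apart.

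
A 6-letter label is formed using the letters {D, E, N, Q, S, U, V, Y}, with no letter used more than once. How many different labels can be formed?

20160

Choose and order 6 of the 8 symbols: the first letter has 8 options, the next 7, and so on down to 3.
That product is 8 × 7 × 6 × 5 × 4 × 3 = 20160.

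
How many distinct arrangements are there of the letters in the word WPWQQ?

Letter multiplicities in WPWQQ: P×1, Q×2, W×2.
Dividing 5! = 120 by 2!·2! = 4 for the repeated letters gives 30.

30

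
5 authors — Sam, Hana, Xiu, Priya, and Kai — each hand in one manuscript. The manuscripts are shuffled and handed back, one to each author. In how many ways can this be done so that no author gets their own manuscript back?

Count assignments avoiding every fixed point. For any j of the 5 authors fixed to their own manuscript, the other 5−j can be arranged in (5−j)! ways.
By inclusion–exclusion this is Σ_{j=0}^{5} (−1)^j C(5,j)·(5−j)!.
Computing: 120 − 120 + 60 − 20 + 5 − 1 = 44.

44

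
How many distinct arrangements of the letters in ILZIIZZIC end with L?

With the last slot taken by L, it remains to arrange the other 8 letters (IZIIZZIC).
Those 8 letters have I appearing 4 times and Z appearing 3 times, giving (8)!/(4!·3!) = 280.

280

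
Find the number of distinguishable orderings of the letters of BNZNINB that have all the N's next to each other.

60

Treat the 3 copies of N as a single block. The multiset to arrange is then {NNN, B, B, I, Z}, 5 items in all.
That gives (5)!/(2!) = 60 arrangements.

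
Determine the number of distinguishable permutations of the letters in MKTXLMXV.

Letter multiplicities in MKTXLMXV: K×1, L×1, M×2, T×1, V×1, X×2.
So there are 8! / (2!·2!) = 10080 distinguishable arrangements.

10080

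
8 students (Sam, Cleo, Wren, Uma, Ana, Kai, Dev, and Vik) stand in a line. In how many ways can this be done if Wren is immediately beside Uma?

10080

Glue Wren and Uma into one block (2 internal orders), leaving 7 units to arrange in a row.
So the count is 2·(7)! = 10080.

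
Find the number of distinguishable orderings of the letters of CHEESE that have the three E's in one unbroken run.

24

Treat the 3 copies of E as a single block. The multiset to arrange is then {EEE, C, H, S}, 4 items in all.
All 4 items are distinct, so there are (4)! = 24 arrangements.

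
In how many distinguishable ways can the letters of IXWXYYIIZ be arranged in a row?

Letter multiplicities in IXWXYYIIZ: I×3, W×1, X×2, Y×2, Z×1.
So there are 9! / (3!·2!·2!) = 15120 distinguishable arrangements.

15120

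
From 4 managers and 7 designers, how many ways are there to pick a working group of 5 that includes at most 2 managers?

371

Split by how many managers are chosen (0 through 2).
Sum: C(4,0)·C(7,5) + C(4,1)·C(7,4) + C(4,2)·C(7,3) = 21 + 140 + 210 = 371.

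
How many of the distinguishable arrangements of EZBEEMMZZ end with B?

Fix B in the last position and arrange the remaining 8 letters.
Those 8 letters have E appearing 3 times, M appearing twice, and Z appearing 3 times, giving (8)!/(3!·3!·2!) = 560.

560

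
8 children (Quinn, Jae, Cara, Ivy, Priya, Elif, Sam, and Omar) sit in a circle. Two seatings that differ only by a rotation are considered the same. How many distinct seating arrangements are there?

Fix one person's seat to break rotational symmetry; the remaining 7 people can be arranged in (7)! = 5040 ways.

5040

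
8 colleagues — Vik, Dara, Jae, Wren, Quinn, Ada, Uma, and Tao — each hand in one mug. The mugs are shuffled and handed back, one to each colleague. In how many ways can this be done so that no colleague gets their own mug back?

14833

This is the derangement count D_8: permutations of 8 items with no fixed point.
By inclusion–exclusion this is Σ_{j=0}^{8} (−1)^j C(8,j)·(8−j)!.
Computing: 40320 − 40320 + 20160 − 6720 + 1680 − 336 + 56 − 8 + 1 = 14833.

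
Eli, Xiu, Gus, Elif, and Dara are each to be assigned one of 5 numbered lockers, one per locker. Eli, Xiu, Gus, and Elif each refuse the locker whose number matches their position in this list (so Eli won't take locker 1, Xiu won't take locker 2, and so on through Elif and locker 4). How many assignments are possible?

53

Let Aᵢ (for 1 ≤ i ≤ 4) be the placements that put person i in their forbidden locker. Any j of these fix j positions, leaving (5−j)! ways to fill the rest, and there are C(4,j) ways to pick which j.
By inclusion–exclusion, the number of valid placements is Σ_{j=0}^{4} (−1)^j C(4,j)·(5−j)!.
Computing: 120 − 96 + 36 − 8 + 1 = 53.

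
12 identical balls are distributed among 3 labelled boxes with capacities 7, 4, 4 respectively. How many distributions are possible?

By stars and bars, unrestricted non-negative solutions to x_1+…+x_3 = 12 number C(12+2,2) = 91.
Subtract solutions that violate a single cap (substitute x_i' = x_i − (cap_i+1)): x_1 ≥ 8 gives C(6,2) = 15; x_2 ≥ 5 gives C(9,2) = 36; x_3 ≥ 5 gives C(9,2) = 36. Together 87.
Add back pairs where two caps are both exceeded: 0 + 0 + 6 = 6.
By inclusion–exclusion the count is 91 − 87 + 6 = 10.

10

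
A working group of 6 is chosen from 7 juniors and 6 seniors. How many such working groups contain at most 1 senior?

Split by how many seniors are chosen (0 through 1).
Sum: C(6,0)·C(7,6) + C(6,1)·C(7,5) = 7 + 126 = 133.

133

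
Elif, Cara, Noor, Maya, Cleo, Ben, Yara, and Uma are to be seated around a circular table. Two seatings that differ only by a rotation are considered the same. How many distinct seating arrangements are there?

5040

Seat Elif anywhere (absorbing the rotational symmetry), then permute the other 7: (7)! = 5040.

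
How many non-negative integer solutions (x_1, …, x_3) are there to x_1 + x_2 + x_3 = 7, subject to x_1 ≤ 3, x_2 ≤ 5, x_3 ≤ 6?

Ignoring the caps, the number of non-negative solutions to x_1+…+x_3 = 7 is C(9,2) = 36.
Subtract solutions that violate a single cap (substitute x_i' = x_i − (cap_i+1)): x_1 ≥ 4 gives C(5,2) = 10; x_2 ≥ 6 gives C(3,2) = 3; x_3 ≥ 7 gives C(2,2) = 1. Together 14.
No two caps can be exceeded simultaneously, so the pair terms are all 0.
By inclusion–exclusion the count is 36 − 14 + 0 = 22.

22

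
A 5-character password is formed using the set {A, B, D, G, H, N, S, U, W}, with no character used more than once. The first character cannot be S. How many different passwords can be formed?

13440

The first character has 9−1 = 8 choices (anything except S).
The remaining 4 characters are filled from the other 8 symbols without repetition: 8 × 7 × 6 × 5 = 1680.
Total: 8 × 1680 = 13440.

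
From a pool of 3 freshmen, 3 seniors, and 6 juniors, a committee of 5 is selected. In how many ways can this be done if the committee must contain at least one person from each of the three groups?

540

With no constraint there are C(12,5) = 792 possible selections.
Subtract selections that omit an entire group: no freshmen → C(9,5) = 126; no seniors → C(9,5) = 126; no juniors → C(6,5) = 6.
Add back selections omitting two groups (i.e. drawn from a single group): C(3,5) + C(3,5) + C(6,5) = 6.
By inclusion–exclusion: 792 − 258 + 6 = 540.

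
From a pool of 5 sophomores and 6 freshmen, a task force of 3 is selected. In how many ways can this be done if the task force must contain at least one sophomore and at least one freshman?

With no constraint there are C(11,3) = 165 possible selections.
Selections missing a whole group: no sophomores → C(6,3) = 20; no freshmen → C(5,3) = 10.
Both groups omitted at once is impossible, so 165 − 30 = 135.

135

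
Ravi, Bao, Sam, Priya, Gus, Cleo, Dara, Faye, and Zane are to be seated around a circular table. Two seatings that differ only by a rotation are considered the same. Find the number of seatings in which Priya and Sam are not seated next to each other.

30240

Without the restriction there are (8)! = 40320 seatings.
Seatings with Priya beside Sam: treat them as a block with 2 internal orders, giving 2 × (7)! = 10080.
Subtracting, 40320 − 10080 = 30240.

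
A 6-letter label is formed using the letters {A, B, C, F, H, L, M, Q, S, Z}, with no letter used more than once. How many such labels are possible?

This is a permutation of 6 out of 10: P(10,6) = 10!/4!.
10 × 9 × 8 × 7 × 6 × 5 = 151200.

151200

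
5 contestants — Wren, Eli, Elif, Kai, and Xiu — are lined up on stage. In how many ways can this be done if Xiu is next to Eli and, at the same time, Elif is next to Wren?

Treat {Xiu,Eli} as one block (2 orders) and {Elif,Wren} as another (2 orders).
That leaves 3 units to arrange: 2 × 2 × 3! = 4 × 6 = 24.

24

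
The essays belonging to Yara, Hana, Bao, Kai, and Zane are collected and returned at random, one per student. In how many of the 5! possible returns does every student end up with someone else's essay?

This is the derangement count D_5: permutations of 5 items with no fixed point.
By inclusion–exclusion this is Σ_{j=0}^{5} (−1)^j C(5,j)·(5−j)!.
Computing: 120 − 120 + 60 − 20 + 5 − 1 = 44.

44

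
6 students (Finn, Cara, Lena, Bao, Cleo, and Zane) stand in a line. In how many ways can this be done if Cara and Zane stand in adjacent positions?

Treat {Cara, Zane} as a single unit. There are 5 units to order, and the pair itself can be ordered 2 ways.
So the count is 2·(5)! = 240.

240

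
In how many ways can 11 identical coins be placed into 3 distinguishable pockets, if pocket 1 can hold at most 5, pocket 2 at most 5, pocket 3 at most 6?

21

Without the upper bounds there are C(13,2) = 78 ways to split 11 among 3 pockets.
Subtract solutions that violate a single cap (substitute x_i' = x_i − (cap_i+1)): x_1 ≥ 6 gives C(7,2) = 21; x_2 ≥ 6 gives C(7,2) = 21; x_3 ≥ 7 gives C(6,2) = 15. Together 57.
No two caps can be exceeded simultaneously, so the pair terms are all 0.
By inclusion–exclusion the count is 78 − 57 + 0 = 21.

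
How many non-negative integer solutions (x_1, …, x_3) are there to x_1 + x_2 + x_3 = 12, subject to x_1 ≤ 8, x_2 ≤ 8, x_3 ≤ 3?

26

By stars and bars, unrestricted non-negative solutions to x_1+…+x_3 = 12 number C(12+2,2) = 91.
Subtract solutions that violate a single cap (substitute x_i' = x_i − (cap_i+1)): x_1 ≥ 9 gives C(5,2) = 10; x_2 ≥ 9 gives C(5,2) = 10; x_3 ≥ 4 gives C(10,2) = 45. Together 65.
No two caps can be exceeded simultaneously, so the pair terms are all 0.
By inclusion–exclusion the count is 91 − 65 + 0 = 26.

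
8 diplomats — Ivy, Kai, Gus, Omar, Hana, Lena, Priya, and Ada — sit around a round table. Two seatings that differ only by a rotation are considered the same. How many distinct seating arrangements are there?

Fix one person's seat to break rotational symmetry; the remaining 7 people can be arranged in (7)! = 5040 ways.

5040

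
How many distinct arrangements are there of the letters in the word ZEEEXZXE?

420

Letter multiplicities in ZEEEXZXE: E×4, X×2, Z×2.
Dividing 8! = 40320 by 4!·2!·2! = 96 for the repeated letters gives 420.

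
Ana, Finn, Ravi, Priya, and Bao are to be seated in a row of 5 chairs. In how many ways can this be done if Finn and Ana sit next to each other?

Glue Finn and Ana into one block (2 internal orders), leaving 4 units to arrange in a row.
That gives 2 × 4! = 2 × 24 = 48.

48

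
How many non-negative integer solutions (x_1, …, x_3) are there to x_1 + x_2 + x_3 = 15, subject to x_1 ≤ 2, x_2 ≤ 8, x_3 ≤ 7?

By stars and bars, unrestricted non-negative solutions to x_1+…+x_3 = 15 number C(15+2,2) = 136.
Subtract solutions that violate a single cap (substitute x_i' = x_i − (cap_i+1)): x_1 ≥ 3 gives C(14,2) = 91; x_2 ≥ 9 gives C(8,2) = 28; x_3 ≥ 8 gives C(9,2) = 36. Together 155.
Add back pairs where two caps are both exceeded: 10 + 15 + 0 = 25.
By inclusion–exclusion the count is 136 − 155 + 25 = 6.

6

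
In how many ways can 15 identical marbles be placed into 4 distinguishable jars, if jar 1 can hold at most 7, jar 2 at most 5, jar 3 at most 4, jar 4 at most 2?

19

Ignoring the caps, the number of non-negative solutions to x_1+…+x_4 = 15 is C(18,3) = 816.
Subtract solutions that violate a single cap (substitute x_i' = x_i − (cap_i+1)): x_1 ≥ 8 gives C(10,3) = 120; x_2 ≥ 6 gives C(12,3) = 220; x_3 ≥ 5 gives C(13,3) = 286; x_4 ≥ 3 gives C(15,3) = 455. Together 1081.
Add back pairs where two caps are both exceeded: 4 + 10 + 35 + 35 + 84 + 120 = 288.
Subtract triples: 0 + 0 + 0 + 4 = 4.
By inclusion–exclusion the count is 816 − 1081 + 288 − 4 = 19.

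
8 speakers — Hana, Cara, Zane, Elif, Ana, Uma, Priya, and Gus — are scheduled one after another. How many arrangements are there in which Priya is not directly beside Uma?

Of the 8! = 40320 arrangements, those with Priya and Uma adjacent number 2 × 7! = 10080 (treat the pair as a block with 2 internal orders).
Complementary counting: 40320 − 10080 = 30240.

30240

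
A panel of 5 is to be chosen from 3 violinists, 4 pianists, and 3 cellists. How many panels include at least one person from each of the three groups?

Total 5-person selections from all 10: C(10,5) = 252.
Selections missing a whole group: no violinists → C(7,5) = 21; no pianists → C(6,5) = 6; no cellists → C(7,5) = 21.
Add back selections omitting two groups (i.e. drawn from a single group): C(3,5) + C(4,5) + C(3,5) = 0.
By inclusion–exclusion: 252 − 48 + 0 = 204.

204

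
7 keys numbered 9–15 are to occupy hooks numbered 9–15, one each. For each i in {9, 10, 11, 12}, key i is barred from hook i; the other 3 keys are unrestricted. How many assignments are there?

Let Aᵢ (for 9 ≤ i ≤ 12) be the placements that put key i in its forbidden hook. Any j of these fix j positions, leaving (7−j)! ways to fill the rest, and there are C(4,j) ways to pick which j.
By inclusion–exclusion, the number of valid placements is Σ_{j=0}^{4} (−1)^j C(4,j)·(7−j)!.
Computing: 5040 − 2880 + 720 − 96 + 6 = 2790.

2790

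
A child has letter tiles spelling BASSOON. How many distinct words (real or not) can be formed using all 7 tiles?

BASSOON has 7 letters with O appearing twice and S appearing twice.
The number of distinct arrangements is 7!/(2!·2!) = 5040/4 = 1260.

1260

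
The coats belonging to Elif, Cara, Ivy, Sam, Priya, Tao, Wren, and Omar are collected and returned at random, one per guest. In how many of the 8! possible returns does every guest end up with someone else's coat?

14833

Count assignments avoiding every fixed point. For any j of the 8 guests fixed to their own coat, the other 8−j can be arranged in (8−j)! ways.
By inclusion–exclusion this is Σ_{j=0}^{8} (−1)^j C(8,j)·(8−j)!.
Computing: 40320 − 40320 + 20160 − 6720 + 1680 − 336 + 56 − 8 + 1 = 14833.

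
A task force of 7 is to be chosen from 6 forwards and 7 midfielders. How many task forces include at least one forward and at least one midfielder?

With no constraint there are C(13,7) = 1716 possible selections.
Selections missing a whole group: no forwards → C(7,7) = 1; no midfielders → C(6,7) = 0.
Both groups omitted at once is impossible, so 1716 − 1 = 1715.

1715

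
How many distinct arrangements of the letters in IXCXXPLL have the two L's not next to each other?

Total arrangements of IXCXXPLL: 8!/(3!·2!) = 3360.
Arrangements with the L's together: treat LL as one letter, giving (7)!/(3!) = 840.
Subtracting, 3360 − 840 = 2520 arrangements keep the L's apart.

2520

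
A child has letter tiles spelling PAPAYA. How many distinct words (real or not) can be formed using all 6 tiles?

60

The 6 letters of PAPAYA have repeats: A appearing 3 times and P appearing twice.
The number of distinct arrangements is 6!/(3!·2!) = 720/12 = 60.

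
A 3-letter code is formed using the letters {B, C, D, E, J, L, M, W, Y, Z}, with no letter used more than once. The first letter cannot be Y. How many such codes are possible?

The first letter has 10−1 = 9 choices (anything except Y).
The remaining 2 letters are filled from the other 9 symbols without repetition: 9 × 8 = 72.
Total: 9 × 72 = 648.

648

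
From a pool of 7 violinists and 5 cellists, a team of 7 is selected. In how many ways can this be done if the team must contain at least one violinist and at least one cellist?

791

Total 7-person selections from all 12: C(12,7) = 792.
Selections missing a whole group: no violinists → C(5,7) = 0; no cellists → C(7,7) = 1.
Both groups omitted at once is impossible, so 792 − 1 = 791.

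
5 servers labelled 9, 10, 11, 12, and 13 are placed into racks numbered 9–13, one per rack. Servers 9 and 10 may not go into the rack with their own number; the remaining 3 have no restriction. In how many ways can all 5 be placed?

Let Aᵢ (for i ∈ {9, 10}) be the placements that put server i in its forbidden rack. Any j of these fix j positions, leaving (5−j)! ways to fill the rest, and there are C(2,j) ways to pick which j.
By inclusion–exclusion, the number of valid placements is Σ_{j=0}^{2} (−1)^j C(2,j)·(5−j)!.
Computing: 120 − 48 + 6 = 78.

78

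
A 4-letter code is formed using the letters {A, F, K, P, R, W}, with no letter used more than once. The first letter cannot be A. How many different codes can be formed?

300

The first letter has 6−1 = 5 choices (anything except A).
The remaining 3 letters are filled from the other 5 symbols without repetition: 5 × 4 × 3 = 60.
Total: 5 × 60 = 300.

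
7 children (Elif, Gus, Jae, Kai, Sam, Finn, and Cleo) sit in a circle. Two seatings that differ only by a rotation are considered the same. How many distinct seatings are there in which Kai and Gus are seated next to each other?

Glue Kai and Gus into a block (2 internal orders). Seating 6 units around a circle gives (5)! arrangements.
So 2 × (5)! = 2 × 120 = 240.

240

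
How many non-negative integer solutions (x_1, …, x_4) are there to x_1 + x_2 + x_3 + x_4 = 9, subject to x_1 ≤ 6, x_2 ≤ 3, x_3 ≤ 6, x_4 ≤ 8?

143

Without the upper bounds there are C(12,3) = 220 ways to split 9 among 4 variables.
Subtract solutions that violate a single cap (substitute x_i' = x_i − (cap_i+1)): x_1 ≥ 7 gives C(5,3) = 10; x_2 ≥ 4 gives C(8,3) = 56; x_3 ≥ 7 gives C(5,3) = 10; x_4 ≥ 9 gives C(3,3) = 1. Together 77.
No two caps can be exceeded simultaneously, so the pair terms are all 0.
By inclusion–exclusion the count is 220 − 77 + 0 = 143.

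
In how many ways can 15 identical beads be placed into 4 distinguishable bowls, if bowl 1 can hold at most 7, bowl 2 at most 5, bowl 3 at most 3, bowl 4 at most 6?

73

By stars and bars, unrestricted non-negative solutions to x_1+…+x_4 = 15 number C(15+3,3) = 816.
Subtract solutions that violate a single cap (substitute x_i' = x_i − (cap_i+1)): x_1 ≥ 8 gives C(10,3) = 120; x_2 ≥ 6 gives C(12,3) = 220; x_3 ≥ 4 gives C(14,3) = 364; x_4 ≥ 7 gives C(11,3) = 165. Together 869.
Add back pairs where two caps are both exceeded: 4 + 20 + 1 + 56 + 10 + 35 = 126.
By inclusion–exclusion the count is 816 − 869 + 126 = 73.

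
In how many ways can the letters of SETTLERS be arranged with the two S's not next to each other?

3780

There are 8!/(2!·2!·2!) = 5040 arrangements of SETTLERS in total.
Arrangements with the S's together: treat SS as one letter, giving (7)!/(2!·2!) = 1260.
Hence 5040 − 1260 = 3780.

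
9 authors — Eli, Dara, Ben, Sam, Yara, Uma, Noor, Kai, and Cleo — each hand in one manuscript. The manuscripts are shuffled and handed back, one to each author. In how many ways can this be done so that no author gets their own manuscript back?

Count assignments avoiding every fixed point. For any j of the 9 authors fixed to their own manuscript, the other 9−j can be arranged in (9−j)! ways.
By inclusion–exclusion this is Σ_{j=0}^{9} (−1)^j C(9,j)·(9−j)!.
Computing: 362880 − 362880 + 181440 − 60480 + 15120 − 3024 + 504 − 72 + 9 − 1 = 133496.

133496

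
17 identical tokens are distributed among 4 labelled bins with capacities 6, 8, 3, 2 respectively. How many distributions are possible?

10

By stars and bars, unrestricted non-negative solutions to x_1+…+x_4 = 17 number C(17+3,3) = 1140.
Subtract solutions that violate a single cap (substitute x_i' = x_i − (cap_i+1)): x_1 ≥ 7 gives C(13,3) = 286; x_2 ≥ 9 gives C(11,3) = 165; x_3 ≥ 4 gives C(16,3) = 560; x_4 ≥ 3 gives C(17,3) = 680. Together 1691.
Add back pairs where two caps are both exceeded: 4 + 84 + 120 + 35 + 56 + 286 = 585.
Subtract triples: 0 + 0 + 20 + 4 = 24.
By inclusion–exclusion the count is 1140 − 1691 + 585 − 24 = 10.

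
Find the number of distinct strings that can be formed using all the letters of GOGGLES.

840

GOGGLES has 7 letters with G appearing 3 times.
The number of distinct arrangements is 7!/(3!) = 5040/6 = 840.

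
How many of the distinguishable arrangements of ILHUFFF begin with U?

With the first slot taken by U, it remains to arrange the other 6 letters (ILHFFF).
Those 6 letters have F appearing 3 times, giving (6)!/(3!) = 120.

120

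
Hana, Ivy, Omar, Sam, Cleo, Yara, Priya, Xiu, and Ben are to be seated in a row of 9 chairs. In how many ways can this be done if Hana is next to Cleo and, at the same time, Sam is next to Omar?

20160

Treat {Hana,Cleo} as one block (2 orders) and {Sam,Omar} as another (2 orders).
That leaves 7 units to arrange: 2 × 2 × 7! = 4 × 5040 = 20160.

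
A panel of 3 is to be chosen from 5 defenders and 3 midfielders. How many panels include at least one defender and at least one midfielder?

45

With no constraint there are C(8,3) = 56 possible selections.
Subtract selections that omit an entire group: no defenders → C(3,3) = 1; no midfielders → C(5,3) = 10.
Both groups omitted at once is impossible, so 56 − 11 = 45.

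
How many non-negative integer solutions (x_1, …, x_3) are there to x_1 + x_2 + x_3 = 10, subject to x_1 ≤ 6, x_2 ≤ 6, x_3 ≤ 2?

Without the upper bounds there are C(12,2) = 66 ways to split 10 among 3 variables.
Subtract solutions that violate a single cap (substitute x_i' = x_i − (cap_i+1)): x_1 ≥ 7 gives C(5,2) = 10; x_2 ≥ 7 gives C(5,2) = 10; x_3 ≥ 3 gives C(9,2) = 36. Together 56.
Add back pairs where two caps are both exceeded: 0 + 1 + 1 = 2.
By inclusion–exclusion the count is 66 − 56 + 2 = 12.

12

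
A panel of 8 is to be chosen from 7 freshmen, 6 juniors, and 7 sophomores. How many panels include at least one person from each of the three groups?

120393

Total 8-person selections from all 20: C(20,8) = 125970.
Subtract selections that omit an entire group: no freshmen → C(13,8) = 1287; no juniors → C(14,8) = 3003; no sophomores → C(13,8) = 1287.
Add back selections omitting two groups (i.e. drawn from a single group): C(7,8) + C(6,8) + C(7,8) = 0.
By inclusion–exclusion: 125970 − 5577 + 0 = 120393.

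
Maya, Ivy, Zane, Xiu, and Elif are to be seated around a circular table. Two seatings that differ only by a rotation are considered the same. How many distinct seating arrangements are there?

24

Fix one person's seat to break rotational symmetry; the remaining 4 people can be arranged in (4)! = 24 ways.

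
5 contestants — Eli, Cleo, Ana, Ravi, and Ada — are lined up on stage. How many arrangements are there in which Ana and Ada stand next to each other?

48

Place the 3 others and the Ana-Ada pair as 4 objects in a line; the pair has 2 internal arrangements.
So the count is 2·(4)! = 48.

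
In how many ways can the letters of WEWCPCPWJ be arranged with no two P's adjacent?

There are 9!/(3!·2!·2!) = 15120 arrangements of WEWCPCPWJ in total.
If the two P's are adjacent, glue them into one block, leaving 8 items to arrange: (8)!/(3!·2!) = 3360 ways.
Hence 15120 − 3360 = 11760.

11760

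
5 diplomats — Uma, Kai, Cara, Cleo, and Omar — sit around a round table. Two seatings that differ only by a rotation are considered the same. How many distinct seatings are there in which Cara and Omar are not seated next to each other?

12

All circular seatings of 5 people number (4)! = 24.
Seatings with Cara beside Omar: treat them as a block with 2 internal orders, giving 2 × (3)! = 12.
Subtracting, 24 − 12 = 12.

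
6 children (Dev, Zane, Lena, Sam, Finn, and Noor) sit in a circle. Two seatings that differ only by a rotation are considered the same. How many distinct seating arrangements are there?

120

Fix one person's seat to break rotational symmetry; the remaining 5 people can be arranged in (5)! = 120 ways.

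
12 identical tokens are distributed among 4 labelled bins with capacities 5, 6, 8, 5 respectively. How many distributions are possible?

By stars and bars, unrestricted non-negative solutions to x_1+…+x_4 = 12 number C(12+3,3) = 455.
Subtract solutions that violate a single cap (substitute x_i' = x_i − (cap_i+1)): x_1 ≥ 6 gives C(9,3) = 84; x_2 ≥ 7 gives C(8,3) = 56; x_3 ≥ 9 gives C(6,3) = 20; x_4 ≥ 6 gives C(9,3) = 84. Together 244.
Add back pairs where two caps are both exceeded: 0 + 0 + 1 + 0 + 0 + 0 = 1.
By inclusion–exclusion the count is 455 − 244 + 1 = 212.

212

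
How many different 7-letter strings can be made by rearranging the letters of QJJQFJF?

QJJQFJF has 7 letters with F appearing twice, J appearing 3 times, and Q appearing twice.
So there are 7! / (3!·2!·2!) = 210 distinguishable arrangements.

210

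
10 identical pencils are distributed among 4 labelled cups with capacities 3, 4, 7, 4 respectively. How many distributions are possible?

Without the upper bounds there are C(13,3) = 286 ways to split 10 among 4 cups.
Subtract solutions that violate a single cap (substitute x_i' = x_i − (cap_i+1)): x_1 ≥ 4 gives C(9,3) = 84; x_2 ≥ 5 gives C(8,3) = 56; x_3 ≥ 8 gives C(5,3) = 10; x_4 ≥ 5 gives C(8,3) = 56. Together 206.
Add back pairs where two caps are both exceeded: 4 + 0 + 4 + 0 + 1 + 0 = 9.
By inclusion–exclusion the count is 286 − 206 + 9 = 89.

89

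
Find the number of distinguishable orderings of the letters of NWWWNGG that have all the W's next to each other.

Treat the 3 copies of W as a single block. The multiset to arrange is then {WWW, G, G, N, N}, 5 items in all.
That gives (5)!/(2!·2!) = 30 arrangements.

30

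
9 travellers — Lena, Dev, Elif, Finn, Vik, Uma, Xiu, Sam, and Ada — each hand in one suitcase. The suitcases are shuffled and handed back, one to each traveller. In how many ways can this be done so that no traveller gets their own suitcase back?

Count assignments avoiding every fixed point. For any j of the 9 travellers fixed to their own suitcase, the other 9−j can be arranged in (9−j)! ways.
By inclusion–exclusion this is Σ_{j=0}^{9} (−1)^j C(9,j)·(9−j)!.
Computing: 362880 − 362880 + 181440 − 60480 + 15120 − 3024 + 504 − 72 + 9 − 1 = 133496.

133496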